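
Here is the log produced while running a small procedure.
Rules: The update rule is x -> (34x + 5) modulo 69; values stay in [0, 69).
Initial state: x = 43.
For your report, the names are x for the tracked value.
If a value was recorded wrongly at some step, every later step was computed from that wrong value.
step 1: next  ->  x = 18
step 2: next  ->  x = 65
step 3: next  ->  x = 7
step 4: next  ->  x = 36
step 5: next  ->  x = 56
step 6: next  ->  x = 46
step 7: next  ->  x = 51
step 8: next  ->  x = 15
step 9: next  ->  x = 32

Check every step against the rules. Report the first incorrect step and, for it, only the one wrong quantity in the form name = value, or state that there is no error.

step 8, x = 14

step 1: x = (34*43 + 5) mod 69 = 18 -> exactly as logged
step 2: x = (34*18 + 5) mod 69 = 65 -> consistent with the log
step 3: x = (34*65 + 5) mod 69 = 7 -> no discrepancy
step 4: x = (34*7 + 5) mod 69 = 36 -> exactly as logged
step 5: x = (34*36 + 5) mod 69 = 56 -> matches
step 6: x = (34*56 + 5) mod 69 = 46 -> verified
step 7: x = (34*46 + 5) mod 69 = 51 -> in agreement
step 8: x = (34*51 + 5) mod 69 = 14 -> the recorded entry deviates here
That makes step 8 the first incorrect line — x = 14 is what it should show.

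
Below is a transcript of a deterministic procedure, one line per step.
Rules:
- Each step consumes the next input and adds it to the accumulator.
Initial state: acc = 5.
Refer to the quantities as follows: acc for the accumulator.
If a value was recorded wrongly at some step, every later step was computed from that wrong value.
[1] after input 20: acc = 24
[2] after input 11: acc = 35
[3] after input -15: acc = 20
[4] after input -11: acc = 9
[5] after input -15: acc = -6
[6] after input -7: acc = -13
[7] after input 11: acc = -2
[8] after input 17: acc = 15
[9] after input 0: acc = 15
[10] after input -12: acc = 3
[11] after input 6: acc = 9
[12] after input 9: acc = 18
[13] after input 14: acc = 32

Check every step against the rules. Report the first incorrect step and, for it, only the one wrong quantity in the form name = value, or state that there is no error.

step 1, acc = 25

Step 1: acc = 5 + 20 = 25 — this is not what the transcript shows.
First deviation found at step 1; the corrected entry is acc = 25.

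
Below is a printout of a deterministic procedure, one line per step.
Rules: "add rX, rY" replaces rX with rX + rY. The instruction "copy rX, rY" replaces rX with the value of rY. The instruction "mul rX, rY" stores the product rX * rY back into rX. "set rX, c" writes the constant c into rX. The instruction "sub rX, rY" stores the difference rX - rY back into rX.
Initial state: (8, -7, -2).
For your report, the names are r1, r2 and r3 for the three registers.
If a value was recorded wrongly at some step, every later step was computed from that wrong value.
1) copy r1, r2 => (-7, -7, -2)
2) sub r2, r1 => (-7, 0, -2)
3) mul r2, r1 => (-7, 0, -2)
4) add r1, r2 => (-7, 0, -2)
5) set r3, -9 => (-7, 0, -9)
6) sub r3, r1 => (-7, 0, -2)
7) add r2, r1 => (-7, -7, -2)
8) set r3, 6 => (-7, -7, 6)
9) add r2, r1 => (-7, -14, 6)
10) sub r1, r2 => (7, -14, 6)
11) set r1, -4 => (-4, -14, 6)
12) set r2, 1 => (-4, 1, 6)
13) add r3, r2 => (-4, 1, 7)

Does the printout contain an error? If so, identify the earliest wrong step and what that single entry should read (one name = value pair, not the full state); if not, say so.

1. r1 = -7 (agrees with the printout)
2. r2 = -7 - -7 = 0 (in agreement)
3. r2 = 0 * -7 = 0 (no discrepancy)
4. r1 = -7 + 0 = -7 (matches)
5. r3 = -9 (no discrepancy)
6. r3 = -9 - -7 = -2 (checks out)
7. r2 = 0 + -7 = -7 (checks out)
8. r3 = 6 (checks out)
9. r2 = -7 + -7 = -14 (same as recorded)
10. r1 = -7 - -14 = 7 (no discrepancy)
11. r1 = -4 (agrees with the printout)
12. r2 = 1 (confirmed correct)
13. r3 = 6 + 1 = 7 (matches)
Nothing is out of place; the run is error-free.

no error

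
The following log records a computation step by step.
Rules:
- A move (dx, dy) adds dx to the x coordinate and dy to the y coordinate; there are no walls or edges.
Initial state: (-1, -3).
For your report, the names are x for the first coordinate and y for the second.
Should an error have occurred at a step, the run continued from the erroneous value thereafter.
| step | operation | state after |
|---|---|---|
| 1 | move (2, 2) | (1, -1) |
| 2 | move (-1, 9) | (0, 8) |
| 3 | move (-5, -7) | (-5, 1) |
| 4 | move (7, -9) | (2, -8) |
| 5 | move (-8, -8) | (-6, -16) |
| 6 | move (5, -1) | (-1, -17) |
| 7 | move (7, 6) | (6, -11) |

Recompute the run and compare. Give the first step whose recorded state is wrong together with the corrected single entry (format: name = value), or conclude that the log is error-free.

no error

Recomputing the run from the initial state:
step 1: x = 1, y = -1
step 2: x = 0, y = 8
step 3: x = -5, y = 1
step 4: x = 2, y = -8
step 5: x = -6, y = -16
step 6: x = -1, y = -17
step 7: x = 6, y = -11
This matches the log at every step.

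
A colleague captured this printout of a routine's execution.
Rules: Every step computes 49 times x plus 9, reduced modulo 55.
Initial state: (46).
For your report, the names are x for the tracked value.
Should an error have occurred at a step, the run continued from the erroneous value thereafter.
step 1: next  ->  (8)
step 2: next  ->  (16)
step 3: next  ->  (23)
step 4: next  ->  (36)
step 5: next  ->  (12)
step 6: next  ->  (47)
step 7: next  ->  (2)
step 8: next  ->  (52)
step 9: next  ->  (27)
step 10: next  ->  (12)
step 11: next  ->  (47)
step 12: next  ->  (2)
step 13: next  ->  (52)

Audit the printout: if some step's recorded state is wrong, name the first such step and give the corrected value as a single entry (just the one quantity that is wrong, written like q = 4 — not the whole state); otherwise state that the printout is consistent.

step 5, x = 13

Recomputing the run from the initial state:
step 1: x = 8
step 2: x = 16
step 3: x = 23
step 4: x = 36
step 5: x = 13
step 6: x = 41
step 7: x = 38
step 8: x = 1
step 9: x = 3
step 10: x = 46
step 11: x = 8
step 12: x = 16
step 13: x = 23
The first disagreement with the printout is at step 5, where the value should be x = 13.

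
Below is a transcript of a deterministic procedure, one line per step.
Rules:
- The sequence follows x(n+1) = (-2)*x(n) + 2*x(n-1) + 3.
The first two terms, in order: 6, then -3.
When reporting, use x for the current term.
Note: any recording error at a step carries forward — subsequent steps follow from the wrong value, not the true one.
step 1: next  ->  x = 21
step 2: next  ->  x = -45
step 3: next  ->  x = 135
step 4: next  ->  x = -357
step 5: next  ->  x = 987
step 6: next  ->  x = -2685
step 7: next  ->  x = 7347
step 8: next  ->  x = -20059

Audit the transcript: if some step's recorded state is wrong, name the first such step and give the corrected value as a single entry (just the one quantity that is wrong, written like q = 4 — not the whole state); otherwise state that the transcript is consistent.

Recomputing the run from the initial state:
step 1: x = 21
step 2: x = -45
step 3: x = 135
step 4: x = -357
step 5: x = 987
step 6: x = -2685
step 7: x = 7347
step 8: x = -20061
The first disagreement with the transcript is at step 8, where the value should be x = -20061.

step 8, x = -20061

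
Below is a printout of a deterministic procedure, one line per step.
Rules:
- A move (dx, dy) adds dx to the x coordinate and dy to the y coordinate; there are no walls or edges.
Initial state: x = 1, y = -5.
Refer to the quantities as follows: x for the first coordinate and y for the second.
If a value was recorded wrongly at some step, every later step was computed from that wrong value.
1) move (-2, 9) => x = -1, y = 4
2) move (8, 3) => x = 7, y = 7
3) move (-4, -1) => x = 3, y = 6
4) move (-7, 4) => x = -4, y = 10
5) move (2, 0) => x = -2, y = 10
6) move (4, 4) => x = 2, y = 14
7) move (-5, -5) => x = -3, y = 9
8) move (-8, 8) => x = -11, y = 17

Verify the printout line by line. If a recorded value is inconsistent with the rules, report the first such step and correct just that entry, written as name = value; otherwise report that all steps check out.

no error

Recomputing the run from the initial state:
step 1: x = -1, y = 4
step 2: x = 7, y = 7
step 3: x = 3, y = 6
step 4: x = -4, y = 10
step 5: x = -2, y = 10
step 6: x = 2, y = 14
step 7: x = -3, y = 9
step 8: x = -11, y = 17
This matches the printout at every step.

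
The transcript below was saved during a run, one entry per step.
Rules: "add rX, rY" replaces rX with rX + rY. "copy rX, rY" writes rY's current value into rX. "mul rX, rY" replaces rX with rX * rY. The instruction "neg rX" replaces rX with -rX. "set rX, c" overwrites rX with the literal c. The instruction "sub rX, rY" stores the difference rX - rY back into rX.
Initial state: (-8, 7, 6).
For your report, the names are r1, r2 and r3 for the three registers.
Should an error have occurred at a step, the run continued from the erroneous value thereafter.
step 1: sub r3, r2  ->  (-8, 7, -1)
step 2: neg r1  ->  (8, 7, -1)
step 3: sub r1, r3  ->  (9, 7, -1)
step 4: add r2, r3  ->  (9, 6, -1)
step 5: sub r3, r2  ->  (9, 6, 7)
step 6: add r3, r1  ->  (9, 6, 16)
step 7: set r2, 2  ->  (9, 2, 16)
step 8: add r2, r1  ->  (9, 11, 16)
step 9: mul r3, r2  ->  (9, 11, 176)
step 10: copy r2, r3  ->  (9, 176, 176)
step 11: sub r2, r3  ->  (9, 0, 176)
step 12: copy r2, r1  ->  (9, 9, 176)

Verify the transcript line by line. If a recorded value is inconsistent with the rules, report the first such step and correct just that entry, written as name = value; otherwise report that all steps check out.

step 5, r3 = -7

Step 1: r3 = 6 - 7 = -1 — in agreement.
Step 2: r1 = -(-8) = 8 — confirmed correct.
Step 3: r1 = 8 - -1 = 9 — matches.
Step 4: r2 = 7 + -1 = 6 — agrees with the transcript.
Step 5: r3 = -1 - 6 = -7 — the transcript disagrees here.
Step 5 is the first one off; corrected, r3 = -7.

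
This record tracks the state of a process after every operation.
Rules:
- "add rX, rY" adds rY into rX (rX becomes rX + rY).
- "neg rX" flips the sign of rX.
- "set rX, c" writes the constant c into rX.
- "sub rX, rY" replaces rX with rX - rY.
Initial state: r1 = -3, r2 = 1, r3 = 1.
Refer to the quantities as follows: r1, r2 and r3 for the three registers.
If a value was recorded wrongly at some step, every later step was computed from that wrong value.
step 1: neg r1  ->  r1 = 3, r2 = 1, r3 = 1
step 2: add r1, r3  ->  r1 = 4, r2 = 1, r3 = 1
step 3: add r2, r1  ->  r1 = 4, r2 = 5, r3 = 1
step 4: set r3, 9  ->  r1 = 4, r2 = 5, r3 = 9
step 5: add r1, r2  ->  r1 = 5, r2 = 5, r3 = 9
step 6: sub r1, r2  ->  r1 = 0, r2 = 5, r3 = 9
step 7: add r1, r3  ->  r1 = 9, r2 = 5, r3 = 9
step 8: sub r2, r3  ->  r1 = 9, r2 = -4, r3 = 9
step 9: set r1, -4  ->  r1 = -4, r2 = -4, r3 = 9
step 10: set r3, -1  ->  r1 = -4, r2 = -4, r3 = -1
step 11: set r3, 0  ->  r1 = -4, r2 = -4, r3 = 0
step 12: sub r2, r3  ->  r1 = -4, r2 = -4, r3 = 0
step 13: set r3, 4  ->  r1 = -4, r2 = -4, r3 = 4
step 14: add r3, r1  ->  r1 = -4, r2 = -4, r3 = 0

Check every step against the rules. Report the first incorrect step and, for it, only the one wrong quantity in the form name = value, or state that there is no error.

1. r1 = -(-3) = 3 (matches)
2. r1 = 3 + 1 = 4 (in agreement)
3. r2 = 1 + 4 = 5 (confirmed correct)
4. r3 = 9 (no discrepancy)
5. r1 = 4 + 5 = 9 (a discrepancy with the record)
First incorrect step: 5; the correct value is r1 = 9.

step 5, r1 = 9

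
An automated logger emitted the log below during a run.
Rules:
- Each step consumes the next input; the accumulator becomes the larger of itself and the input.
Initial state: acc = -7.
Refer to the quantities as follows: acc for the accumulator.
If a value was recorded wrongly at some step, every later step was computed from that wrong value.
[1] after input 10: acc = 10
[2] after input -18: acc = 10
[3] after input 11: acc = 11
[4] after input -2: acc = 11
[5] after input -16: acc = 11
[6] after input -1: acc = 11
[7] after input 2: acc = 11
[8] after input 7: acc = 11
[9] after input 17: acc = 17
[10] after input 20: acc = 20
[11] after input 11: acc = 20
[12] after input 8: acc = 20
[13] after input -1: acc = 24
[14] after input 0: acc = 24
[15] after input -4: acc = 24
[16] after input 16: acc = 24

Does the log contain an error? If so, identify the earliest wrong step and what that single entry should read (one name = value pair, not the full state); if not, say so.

Recomputing the run from the initial state:
step 1: acc = 10
step 2: acc = 10
step 3: acc = 11
step 4: acc = 11
step 5: acc = 11
step 6: acc = 11
step 7: acc = 11
step 8: acc = 11
step 9: acc = 17
step 10: acc = 20
step 11: acc = 20
step 12: acc = 20
step 13: acc = 20
step 14: acc = 20
step 15: acc = 20
step 16: acc = 20
The first disagreement with the log is at step 13, where the value should be acc = 20.

step 13, acc = 20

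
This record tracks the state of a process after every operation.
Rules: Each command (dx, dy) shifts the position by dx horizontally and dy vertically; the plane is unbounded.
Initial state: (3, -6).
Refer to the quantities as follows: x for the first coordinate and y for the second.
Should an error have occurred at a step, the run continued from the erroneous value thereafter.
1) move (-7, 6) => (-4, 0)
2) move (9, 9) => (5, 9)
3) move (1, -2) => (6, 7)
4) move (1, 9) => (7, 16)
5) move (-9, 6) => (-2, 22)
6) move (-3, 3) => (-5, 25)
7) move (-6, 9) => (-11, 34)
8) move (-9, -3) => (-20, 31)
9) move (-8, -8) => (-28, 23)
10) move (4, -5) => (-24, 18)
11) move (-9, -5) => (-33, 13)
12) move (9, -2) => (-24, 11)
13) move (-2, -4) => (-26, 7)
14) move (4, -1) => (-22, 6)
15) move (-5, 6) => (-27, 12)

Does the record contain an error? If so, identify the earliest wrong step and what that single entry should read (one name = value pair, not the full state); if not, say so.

Recomputing the run from the initial state:
step 1: x = -4, y = 0
step 2: x = 5, y = 9
step 3: x = 6, y = 7
step 4: x = 7, y = 16
step 5: x = -2, y = 22
step 6: x = -5, y = 25
step 7: x = -11, y = 34
step 8: x = -20, y = 31
step 9: x = -28, y = 23
step 10: x = -24, y = 18
step 11: x = -33, y = 13
step 12: x = -24, y = 11
step 13: x = -26, y = 7
step 14: x = -22, y = 6
step 15: x = -27, y = 12
This matches the record at every step.

no error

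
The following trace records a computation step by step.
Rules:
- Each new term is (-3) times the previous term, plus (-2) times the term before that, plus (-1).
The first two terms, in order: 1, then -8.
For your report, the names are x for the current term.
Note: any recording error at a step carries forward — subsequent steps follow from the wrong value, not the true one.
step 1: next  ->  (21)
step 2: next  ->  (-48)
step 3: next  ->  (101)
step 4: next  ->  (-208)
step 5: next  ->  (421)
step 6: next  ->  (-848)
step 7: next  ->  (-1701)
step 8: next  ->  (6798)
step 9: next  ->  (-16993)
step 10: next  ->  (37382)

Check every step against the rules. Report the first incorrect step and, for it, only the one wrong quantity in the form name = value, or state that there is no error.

Step 1: x = -3*(-8) + (-2)*(1) + (-1) = 21 — consistent with the trace.
Step 2: x = -3*(21) + (-2)*(-8) + (-1) = -48 — in agreement.
Step 3: x = -3*(-48) + (-2)*(21) + (-1) = 101 — checks out.
Step 4: x = -3*(101) + (-2)*(-48) + (-1) = -208 — verified.
Step 5: x = -3*(-208) + (-2)*(101) + (-1) = 421 — exactly as logged.
Step 6: x = -3*(421) + (-2)*(-208) + (-1) = -848 — consistent with the trace.
Step 7: x = -3*(-848) + (-2)*(421) + (-1) = 1701 — this is not what the trace shows.
That makes step 7 the first incorrect line — x = 1701 is what it should show.

step 7, x = 1701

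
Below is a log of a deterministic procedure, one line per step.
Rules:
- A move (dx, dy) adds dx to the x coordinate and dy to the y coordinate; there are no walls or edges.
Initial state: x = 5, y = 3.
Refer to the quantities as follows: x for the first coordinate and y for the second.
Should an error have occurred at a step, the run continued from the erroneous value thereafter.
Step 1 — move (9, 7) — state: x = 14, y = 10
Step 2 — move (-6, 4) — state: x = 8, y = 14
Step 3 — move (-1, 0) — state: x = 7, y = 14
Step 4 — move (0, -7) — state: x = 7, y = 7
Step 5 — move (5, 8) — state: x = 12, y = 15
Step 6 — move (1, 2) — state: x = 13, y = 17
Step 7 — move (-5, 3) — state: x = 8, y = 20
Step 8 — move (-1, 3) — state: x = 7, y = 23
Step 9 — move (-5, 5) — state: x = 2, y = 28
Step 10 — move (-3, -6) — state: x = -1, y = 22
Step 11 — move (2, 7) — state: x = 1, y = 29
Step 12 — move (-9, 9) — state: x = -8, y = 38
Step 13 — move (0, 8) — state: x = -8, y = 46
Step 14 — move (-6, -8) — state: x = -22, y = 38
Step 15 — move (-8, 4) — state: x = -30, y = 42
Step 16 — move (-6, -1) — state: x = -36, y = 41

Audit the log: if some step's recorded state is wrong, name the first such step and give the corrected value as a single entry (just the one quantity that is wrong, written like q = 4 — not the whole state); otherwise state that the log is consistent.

1. x = 5 + (9) = 14, y = 3 + (7) = 10 (verified)
2. x = 14 + (-6) = 8, y = 10 + (4) = 14 (agrees with the log)
3. x = 8 + (-1) = 7, y = 14 + (0) = 14 (in agreement)
4. x = 7 + (0) = 7, y = 14 + (-7) = 7 (matches)
5. x = 7 + (5) = 12, y = 7 + (8) = 15 (same as recorded)
6. x = 12 + (1) = 13, y = 15 + (2) = 17 (agrees with the log)
7. x = 13 + (-5) = 8, y = 17 + (3) = 20 (agrees with the log)
8. x = 8 + (-1) = 7, y = 20 + (3) = 23 (same as recorded)
9. x = 7 + (-5) = 2, y = 23 + (5) = 28 (checks out)
10. x = 2 + (-3) = -1, y = 28 + (-6) = 22 (consistent with the log)
11. x = -1 + (2) = 1, y = 22 + (7) = 29 (matches)
12. x = 1 + (-9) = -8, y = 29 + (9) = 38 (verified)
13. x = -8 + (0) = -8, y = 38 + (8) = 46 (checks out)
14. x = -8 + (-6) = -14, y = 46 + (-8) = 38 (this is not what the log shows)
So the first discrepancy is step 14, where the right value is x = -14.

step 14, x = -14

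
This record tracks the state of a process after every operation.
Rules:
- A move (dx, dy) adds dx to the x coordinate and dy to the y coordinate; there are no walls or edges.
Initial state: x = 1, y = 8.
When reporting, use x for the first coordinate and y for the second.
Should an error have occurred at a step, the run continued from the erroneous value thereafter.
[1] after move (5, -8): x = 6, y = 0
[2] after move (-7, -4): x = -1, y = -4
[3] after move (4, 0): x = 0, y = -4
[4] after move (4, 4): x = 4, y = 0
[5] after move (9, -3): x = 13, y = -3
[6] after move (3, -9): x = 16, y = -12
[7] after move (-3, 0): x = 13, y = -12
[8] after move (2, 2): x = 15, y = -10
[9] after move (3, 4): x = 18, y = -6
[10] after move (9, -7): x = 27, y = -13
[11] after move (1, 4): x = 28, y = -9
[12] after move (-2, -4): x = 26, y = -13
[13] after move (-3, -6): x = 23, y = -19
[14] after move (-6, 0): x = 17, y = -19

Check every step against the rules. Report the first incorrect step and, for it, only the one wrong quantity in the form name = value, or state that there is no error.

Recomputing the run from the initial state:
step 1: x = 6, y = 0
step 2: x = -1, y = -4
step 3: x = 3, y = -4
step 4: x = 7, y = 0
step 5: x = 16, y = -3
step 6: x = 19, y = -12
step 7: x = 16, y = -12
step 8: x = 18, y = -10
step 9: x = 21, y = -6
step 10: x = 30, y = -13
step 11: x = 31, y = -9
step 12: x = 29, y = -13
step 13: x = 26, y = -19
step 14: x = 20, y = -19
The first disagreement with the record is at step 3, where the value should be x = 3.

step 3, x = 3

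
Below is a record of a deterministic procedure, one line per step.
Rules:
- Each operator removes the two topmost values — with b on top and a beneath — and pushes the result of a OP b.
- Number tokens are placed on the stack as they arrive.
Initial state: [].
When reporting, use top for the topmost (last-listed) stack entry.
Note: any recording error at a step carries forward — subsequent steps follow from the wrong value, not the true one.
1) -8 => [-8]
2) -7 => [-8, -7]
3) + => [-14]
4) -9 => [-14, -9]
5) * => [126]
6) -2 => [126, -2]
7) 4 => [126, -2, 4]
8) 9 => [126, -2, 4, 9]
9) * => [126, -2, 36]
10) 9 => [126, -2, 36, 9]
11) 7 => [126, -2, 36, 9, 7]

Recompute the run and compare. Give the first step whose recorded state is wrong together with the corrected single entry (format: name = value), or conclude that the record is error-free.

step 3, top = -15

Recomputing the run from the initial state:
step 1: [-8]
step 2: [-8, -7]
step 3: [-15]
step 4: [-15, -9]
step 5: [135]
step 6: [135, -2]
step 7: [135, -2, 4]
step 8: [135, -2, 4, 9]
step 9: [135, -2, 36]
step 10: [135, -2, 36, 9]
step 11: [135, -2, 36, 9, 7]
The first disagreement with the record is at step 3, where the value should be top = -15.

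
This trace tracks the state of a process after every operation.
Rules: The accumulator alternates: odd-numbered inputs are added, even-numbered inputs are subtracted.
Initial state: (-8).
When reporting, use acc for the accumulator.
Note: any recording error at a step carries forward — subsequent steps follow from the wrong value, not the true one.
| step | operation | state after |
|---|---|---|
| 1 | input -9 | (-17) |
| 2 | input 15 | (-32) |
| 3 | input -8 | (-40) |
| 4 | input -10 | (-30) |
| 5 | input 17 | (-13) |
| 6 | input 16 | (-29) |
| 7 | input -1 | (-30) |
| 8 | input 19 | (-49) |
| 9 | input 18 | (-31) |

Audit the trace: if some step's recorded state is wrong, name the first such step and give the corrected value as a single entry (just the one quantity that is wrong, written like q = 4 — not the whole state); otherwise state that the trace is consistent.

Step 1: acc = -8 + -9 = -17 — no discrepancy.
Step 2: acc = -17 - 15 = -32 — matches.
Step 3: acc = -32 + -8 = -40 — agrees with the trace.
Step 4: acc = -40 - -10 = -30 — matches.
Step 5: acc = -30 + 17 = -13 — consistent with the trace.
Step 6: acc = -13 - 16 = -29 — checks out.
Step 7: acc = -29 + -1 = -30 — no discrepancy.
Step 8: acc = -30 - 19 = -49 — matches.
Step 9: acc = -49 + 18 = -31 — in agreement.
Each recorded entry agrees with the recomputation.

no error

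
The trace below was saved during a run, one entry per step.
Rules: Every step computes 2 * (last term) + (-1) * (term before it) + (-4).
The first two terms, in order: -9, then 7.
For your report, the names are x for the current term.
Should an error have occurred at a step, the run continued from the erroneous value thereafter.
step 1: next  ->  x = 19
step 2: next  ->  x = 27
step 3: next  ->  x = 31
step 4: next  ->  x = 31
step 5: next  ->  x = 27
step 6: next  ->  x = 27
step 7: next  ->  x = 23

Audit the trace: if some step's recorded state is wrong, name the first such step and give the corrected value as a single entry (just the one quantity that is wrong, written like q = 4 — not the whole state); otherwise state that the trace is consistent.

step 6, x = 19

1. x = 2*(7) + (-1)*(-9) + (-4) = 19 (no discrepancy)
2. x = 2*(19) + (-1)*(7) + (-4) = 27 (same as recorded)
3. x = 2*(27) + (-1)*(19) + (-4) = 31 (matches)
4. x = 2*(31) + (-1)*(27) + (-4) = 31 (verified)
5. x = 2*(31) + (-1)*(31) + (-4) = 27 (matches)
6. x = 2*(27) + (-1)*(31) + (-4) = 19 (not what was recorded)
Step 6 is the first one off; corrected, x = 19.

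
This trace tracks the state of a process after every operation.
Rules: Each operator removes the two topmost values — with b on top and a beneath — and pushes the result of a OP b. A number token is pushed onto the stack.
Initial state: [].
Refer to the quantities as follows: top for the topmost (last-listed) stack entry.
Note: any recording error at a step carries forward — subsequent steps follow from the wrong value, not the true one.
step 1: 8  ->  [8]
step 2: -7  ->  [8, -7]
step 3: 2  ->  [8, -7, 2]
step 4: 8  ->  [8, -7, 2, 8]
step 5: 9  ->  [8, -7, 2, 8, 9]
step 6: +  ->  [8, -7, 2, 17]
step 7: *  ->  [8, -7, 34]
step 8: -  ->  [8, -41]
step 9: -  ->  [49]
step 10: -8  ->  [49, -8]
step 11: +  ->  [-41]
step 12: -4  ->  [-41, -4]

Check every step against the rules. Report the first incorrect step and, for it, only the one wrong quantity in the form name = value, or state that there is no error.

step 1: push 8: top = 8 -> in agreement
step 2: push -7: top = -7 -> verified
step 3: push 2: top = 2 -> verified
step 4: push 8: top = 8 -> in agreement
step 5: push 9: top = 9 -> verified
step 6: 8 + 9 = 17 -> same as recorded
step 7: 2 * 17 = 34 -> checks out
step 8: -7 - 34 = -41 -> consistent with the trace
step 9: 8 - -41 = 49 -> checks out
step 10: push -8: top = -8 -> consistent with the trace
step 11: 49 + -8 = 41 -> the trace disagrees here
Conclusion: step 11 carries the first error; the entry should be top = 41.

step 11, top = 41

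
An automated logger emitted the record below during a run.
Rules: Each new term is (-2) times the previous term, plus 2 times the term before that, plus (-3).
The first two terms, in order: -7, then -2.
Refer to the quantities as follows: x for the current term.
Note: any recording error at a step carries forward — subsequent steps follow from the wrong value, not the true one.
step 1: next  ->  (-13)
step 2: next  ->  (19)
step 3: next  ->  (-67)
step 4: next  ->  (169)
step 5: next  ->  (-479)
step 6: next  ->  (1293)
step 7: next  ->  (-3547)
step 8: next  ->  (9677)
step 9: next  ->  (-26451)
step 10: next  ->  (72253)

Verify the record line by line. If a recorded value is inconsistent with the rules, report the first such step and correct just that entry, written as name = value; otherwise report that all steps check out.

step 5, x = -475

Step 1: x = -2*(-2) + (2)*(-7) + (-3) = -13 — checks out.
Step 2: x = -2*(-13) + (2)*(-2) + (-3) = 19 — verified.
Step 3: x = -2*(19) + (2)*(-13) + (-3) = -67 — confirmed correct.
Step 4: x = -2*(-67) + (2)*(19) + (-3) = 169 — verified.
Step 5: x = -2*(169) + (2)*(-67) + (-3) = -475 — this is not what the record shows.
First incorrect step: 5; the correct value is x = -475.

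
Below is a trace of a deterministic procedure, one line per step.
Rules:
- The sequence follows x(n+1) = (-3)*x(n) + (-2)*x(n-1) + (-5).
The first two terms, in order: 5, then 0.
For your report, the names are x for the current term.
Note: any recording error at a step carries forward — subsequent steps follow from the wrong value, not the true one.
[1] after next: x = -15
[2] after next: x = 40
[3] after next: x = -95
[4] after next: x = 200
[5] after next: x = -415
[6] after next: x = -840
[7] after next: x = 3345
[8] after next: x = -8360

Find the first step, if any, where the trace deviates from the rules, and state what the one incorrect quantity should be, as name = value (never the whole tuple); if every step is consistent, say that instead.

step 6, x = 840

1. x = -3*(0) + (-2)*(5) + (-5) = -15 (no discrepancy)
2. x = -3*(-15) + (-2)*(0) + (-5) = 40 (in agreement)
3. x = -3*(40) + (-2)*(-15) + (-5) = -95 (agrees with the trace)
4. x = -3*(-95) + (-2)*(40) + (-5) = 200 (matches)
5. x = -3*(200) + (-2)*(-95) + (-5) = -415 (agrees with the trace)
6. x = -3*(-415) + (-2)*(200) + (-5) = 840 (the entry is off here)
The earliest wrong entry is at step 6: it should read x = 840.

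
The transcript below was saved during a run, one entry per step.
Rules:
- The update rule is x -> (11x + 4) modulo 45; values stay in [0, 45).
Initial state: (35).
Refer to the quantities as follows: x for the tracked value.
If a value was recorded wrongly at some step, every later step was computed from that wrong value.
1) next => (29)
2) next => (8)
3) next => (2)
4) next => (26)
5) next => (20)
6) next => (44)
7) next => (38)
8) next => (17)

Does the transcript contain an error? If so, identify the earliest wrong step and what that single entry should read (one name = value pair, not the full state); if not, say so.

1. x = (11*35 + 4) mod 45 = 29 (checks out)
2. x = (11*29 + 4) mod 45 = 8 (confirmed correct)
3. x = (11*8 + 4) mod 45 = 2 (confirmed correct)
4. x = (11*2 + 4) mod 45 = 26 (verified)
5. x = (11*26 + 4) mod 45 = 20 (verified)
6. x = (11*20 + 4) mod 45 = 44 (consistent with the transcript)
7. x = (11*44 + 4) mod 45 = 38 (confirmed correct)
8. x = (11*38 + 4) mod 45 = 17 (same as recorded)
Each recorded entry agrees with the recomputation.

no error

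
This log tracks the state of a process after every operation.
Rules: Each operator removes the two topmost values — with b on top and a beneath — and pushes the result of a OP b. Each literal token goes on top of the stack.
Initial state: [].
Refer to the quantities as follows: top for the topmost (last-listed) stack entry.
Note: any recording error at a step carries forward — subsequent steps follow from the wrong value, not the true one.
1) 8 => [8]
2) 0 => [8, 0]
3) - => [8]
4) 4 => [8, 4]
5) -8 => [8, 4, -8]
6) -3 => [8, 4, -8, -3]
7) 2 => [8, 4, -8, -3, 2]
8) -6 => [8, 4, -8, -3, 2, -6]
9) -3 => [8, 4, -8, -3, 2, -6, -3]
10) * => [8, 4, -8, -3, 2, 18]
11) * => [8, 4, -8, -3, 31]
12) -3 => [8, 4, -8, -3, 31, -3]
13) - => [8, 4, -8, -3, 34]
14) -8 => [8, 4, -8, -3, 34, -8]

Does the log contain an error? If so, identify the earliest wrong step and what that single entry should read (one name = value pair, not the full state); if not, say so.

1. push 8: top = 8 (confirmed correct)
2. push 0: top = 0 (confirmed correct)
3. 8 - 0 = 8 (confirmed correct)
4. push 4: top = 4 (exactly as logged)
5. push -8: top = -8 (verified)
6. push -3: top = -3 (checks out)
7. push 2: top = 2 (matches)
8. push -6: top = -6 (verified)
9. push -3: top = -3 (confirmed correct)
10. -6 * -3 = 18 (exactly as logged)
11. 2 * 18 = 36 (not what was recorded)
Conclusion: step 11 carries the first error; the entry should be top = 36.

step 11, top = 36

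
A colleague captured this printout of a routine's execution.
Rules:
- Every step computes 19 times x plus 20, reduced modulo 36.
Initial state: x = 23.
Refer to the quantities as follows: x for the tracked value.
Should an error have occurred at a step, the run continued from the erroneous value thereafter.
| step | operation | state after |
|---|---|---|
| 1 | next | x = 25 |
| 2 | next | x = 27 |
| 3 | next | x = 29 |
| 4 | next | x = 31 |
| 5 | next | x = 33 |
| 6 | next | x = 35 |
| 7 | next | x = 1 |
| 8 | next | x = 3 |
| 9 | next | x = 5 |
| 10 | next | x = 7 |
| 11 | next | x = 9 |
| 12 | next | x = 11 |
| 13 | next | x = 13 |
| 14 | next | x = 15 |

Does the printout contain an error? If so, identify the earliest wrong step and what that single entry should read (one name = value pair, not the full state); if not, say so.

no error

1. x = (19*23 + 20) mod 36 = 25 (verified)
2. x = (19*25 + 20) mod 36 = 27 (confirmed correct)
3. x = (19*27 + 20) mod 36 = 29 (agrees with the printout)
4. x = (19*29 + 20) mod 36 = 31 (agrees with the printout)
5. x = (19*31 + 20) mod 36 = 33 (consistent with the printout)
6. x = (19*33 + 20) mod 36 = 35 (matches)
7. x = (19*35 + 20) mod 36 = 1 (no discrepancy)
8. x = (19*1 + 20) mod 36 = 3 (in agreement)
9. x = (19*3 + 20) mod 36 = 5 (verified)
10. x = (19*5 + 20) mod 36 = 7 (verified)
11. x = (19*7 + 20) mod 36 = 9 (in agreement)
12. x = (19*9 + 20) mod 36 = 11 (no discrepancy)
13. x = (19*11 + 20) mod 36 = 13 (exactly as logged)
14. x = (19*13 + 20) mod 36 = 15 (no discrepancy)
The whole run recomputes cleanly — no discrepancies.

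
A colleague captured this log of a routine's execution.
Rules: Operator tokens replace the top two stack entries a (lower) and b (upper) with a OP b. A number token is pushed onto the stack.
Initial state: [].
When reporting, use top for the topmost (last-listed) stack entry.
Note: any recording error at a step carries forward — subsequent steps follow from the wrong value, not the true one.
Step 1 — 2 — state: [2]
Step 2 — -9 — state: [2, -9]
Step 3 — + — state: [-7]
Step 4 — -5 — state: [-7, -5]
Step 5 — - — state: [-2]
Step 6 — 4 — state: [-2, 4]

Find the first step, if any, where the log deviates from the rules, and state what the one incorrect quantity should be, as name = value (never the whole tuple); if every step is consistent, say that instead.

Recomputing the run from the initial state:
step 1: [2]
step 2: [2, -9]
step 3: [-7]
step 4: [-7, -5]
step 5: [-2]
step 6: [-2, 4]
This matches the log at every step.

no error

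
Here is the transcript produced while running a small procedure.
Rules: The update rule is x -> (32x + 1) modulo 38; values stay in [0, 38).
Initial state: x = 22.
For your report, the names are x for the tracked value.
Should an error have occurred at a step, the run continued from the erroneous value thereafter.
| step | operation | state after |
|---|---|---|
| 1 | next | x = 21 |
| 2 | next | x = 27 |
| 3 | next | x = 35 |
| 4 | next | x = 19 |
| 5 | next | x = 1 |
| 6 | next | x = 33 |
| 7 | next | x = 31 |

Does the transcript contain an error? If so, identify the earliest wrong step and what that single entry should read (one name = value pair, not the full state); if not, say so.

1. x = (32*22 + 1) mod 38 = 21 (in agreement)
2. x = (32*21 + 1) mod 38 = 27 (checks out)
3. x = (32*27 + 1) mod 38 = 29 (a discrepancy with the transcript)
So the first discrepancy is step 3, where the right value is x = 29.

step 3, x = 29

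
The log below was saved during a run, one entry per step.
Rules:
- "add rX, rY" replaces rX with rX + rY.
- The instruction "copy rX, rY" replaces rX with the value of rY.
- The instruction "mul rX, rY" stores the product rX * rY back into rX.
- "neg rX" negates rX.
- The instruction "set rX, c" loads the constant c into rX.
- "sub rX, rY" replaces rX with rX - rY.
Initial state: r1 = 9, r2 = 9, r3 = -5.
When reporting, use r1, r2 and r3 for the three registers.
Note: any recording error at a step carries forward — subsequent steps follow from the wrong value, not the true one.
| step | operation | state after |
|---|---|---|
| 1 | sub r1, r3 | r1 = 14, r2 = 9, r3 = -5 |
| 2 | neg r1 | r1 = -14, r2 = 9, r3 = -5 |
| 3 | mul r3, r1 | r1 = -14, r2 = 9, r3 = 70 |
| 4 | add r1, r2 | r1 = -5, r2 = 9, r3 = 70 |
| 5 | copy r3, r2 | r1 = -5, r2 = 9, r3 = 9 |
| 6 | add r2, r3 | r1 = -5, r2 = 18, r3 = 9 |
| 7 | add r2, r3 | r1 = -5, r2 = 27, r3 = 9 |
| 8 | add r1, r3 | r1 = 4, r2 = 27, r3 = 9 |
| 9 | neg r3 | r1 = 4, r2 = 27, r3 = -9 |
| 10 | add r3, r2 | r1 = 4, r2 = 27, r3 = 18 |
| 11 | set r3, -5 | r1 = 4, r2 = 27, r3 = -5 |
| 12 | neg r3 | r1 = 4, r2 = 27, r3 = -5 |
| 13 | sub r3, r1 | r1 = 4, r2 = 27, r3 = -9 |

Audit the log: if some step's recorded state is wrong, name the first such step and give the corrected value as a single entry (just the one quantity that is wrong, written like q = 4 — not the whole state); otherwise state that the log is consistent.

step 12, r3 = 5

1. r1 = 9 - -5 = 14 (consistent with the log)
2. r1 = -(14) = -14 (agrees with the log)
3. r3 = -5 * -14 = 70 (same as recorded)
4. r1 = -14 + 9 = -5 (consistent with the log)
5. r3 = 9 (verified)
6. r2 = 9 + 9 = 18 (agrees with the log)
7. r2 = 18 + 9 = 27 (exactly as logged)
8. r1 = -5 + 9 = 4 (verified)
9. r3 = -(9) = -9 (matches)
10. r3 = -9 + 27 = 18 (checks out)
11. r3 = -5 (no discrepancy)
12. r3 = -(-5) = 5 (this is not what the log shows)
So the first discrepancy is step 12, where the right value is r3 = 5.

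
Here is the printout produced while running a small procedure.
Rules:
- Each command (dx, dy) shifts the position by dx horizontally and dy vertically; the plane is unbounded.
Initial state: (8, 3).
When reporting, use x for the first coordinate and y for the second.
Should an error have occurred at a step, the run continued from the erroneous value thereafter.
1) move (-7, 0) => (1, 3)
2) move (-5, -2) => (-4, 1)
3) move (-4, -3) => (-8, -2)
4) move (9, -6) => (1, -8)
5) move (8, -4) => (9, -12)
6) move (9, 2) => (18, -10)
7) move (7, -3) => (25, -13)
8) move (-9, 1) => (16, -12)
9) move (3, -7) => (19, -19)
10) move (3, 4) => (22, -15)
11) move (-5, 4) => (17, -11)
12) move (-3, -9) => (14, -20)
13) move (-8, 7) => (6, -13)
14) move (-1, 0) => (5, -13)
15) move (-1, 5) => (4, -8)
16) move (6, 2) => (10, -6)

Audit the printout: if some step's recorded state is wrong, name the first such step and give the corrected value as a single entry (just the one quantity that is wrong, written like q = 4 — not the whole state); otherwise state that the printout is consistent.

no error

step 1: x = 8 + (-7) = 1, y = 3 + (0) = 3 -> no discrepancy
step 2: x = 1 + (-5) = -4, y = 3 + (-2) = 1 -> in agreement
step 3: x = -4 + (-4) = -8, y = 1 + (-3) = -2 -> same as recorded
step 4: x = -8 + (9) = 1, y = -2 + (-6) = -8 -> in agreement
step 5: x = 1 + (8) = 9, y = -8 + (-4) = -12 -> matches
step 6: x = 9 + (9) = 18, y = -12 + (2) = -10 -> in agreement
step 7: x = 18 + (7) = 25, y = -10 + (-3) = -13 -> agrees with the printout
step 8: x = 25 + (-9) = 16, y = -13 + (1) = -12 -> matches
step 9: x = 16 + (3) = 19, y = -12 + (-7) = -19 -> same as recorded
step 10: x = 19 + (3) = 22, y = -19 + (4) = -15 -> agrees with the printout
step 11: x = 22 + (-5) = 17, y = -15 + (4) = -11 -> matches
step 12: x = 17 + (-3) = 14, y = -11 + (-9) = -20 -> checks out
step 13: x = 14 + (-8) = 6, y = -20 + (7) = -13 -> exactly as logged
step 14: x = 6 + (-1) = 5, y = -13 + (0) = -13 -> agrees with the printout
step 15: x = 5 + (-1) = 4, y = -13 + (5) = -8 -> same as recorded
step 16: x = 4 + (6) = 10, y = -8 + (2) = -6 -> matches
All steps check out; nothing to correct.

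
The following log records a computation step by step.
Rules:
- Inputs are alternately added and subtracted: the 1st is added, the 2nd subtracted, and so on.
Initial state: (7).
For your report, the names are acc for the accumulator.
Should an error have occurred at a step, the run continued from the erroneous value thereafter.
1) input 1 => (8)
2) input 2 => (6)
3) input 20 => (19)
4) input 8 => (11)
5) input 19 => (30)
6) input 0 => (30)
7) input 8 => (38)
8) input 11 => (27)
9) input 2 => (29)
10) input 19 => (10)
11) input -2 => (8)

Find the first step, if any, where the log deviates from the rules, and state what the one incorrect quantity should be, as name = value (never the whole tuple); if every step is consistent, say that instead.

Recomputing the run from the initial state:
step 1: acc = 8
step 2: acc = 6
step 3: acc = 26
step 4: acc = 18
step 5: acc = 37
step 6: acc = 37
step 7: acc = 45
step 8: acc = 34
step 9: acc = 36
step 10: acc = 17
step 11: acc = 15
The first disagreement with the log is at step 3, where the value should be acc = 26.

step 3, acc = 26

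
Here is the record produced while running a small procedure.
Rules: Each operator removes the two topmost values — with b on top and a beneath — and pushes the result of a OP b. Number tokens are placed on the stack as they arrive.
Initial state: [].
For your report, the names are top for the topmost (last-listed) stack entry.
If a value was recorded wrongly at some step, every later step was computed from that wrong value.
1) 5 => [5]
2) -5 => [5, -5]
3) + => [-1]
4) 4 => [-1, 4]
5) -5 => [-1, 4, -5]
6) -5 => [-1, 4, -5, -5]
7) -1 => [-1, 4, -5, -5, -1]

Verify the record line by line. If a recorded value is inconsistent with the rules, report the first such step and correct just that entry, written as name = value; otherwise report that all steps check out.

Recomputing the run from the initial state:
step 1: [5]
step 2: [5, -5]
step 3: [0]
step 4: [0, 4]
step 5: [0, 4, -5]
step 6: [0, 4, -5, -5]
step 7: [0, 4, -5, -5, -1]
The first disagreement with the record is at step 3, where the value should be top = 0.

step 3, top = 0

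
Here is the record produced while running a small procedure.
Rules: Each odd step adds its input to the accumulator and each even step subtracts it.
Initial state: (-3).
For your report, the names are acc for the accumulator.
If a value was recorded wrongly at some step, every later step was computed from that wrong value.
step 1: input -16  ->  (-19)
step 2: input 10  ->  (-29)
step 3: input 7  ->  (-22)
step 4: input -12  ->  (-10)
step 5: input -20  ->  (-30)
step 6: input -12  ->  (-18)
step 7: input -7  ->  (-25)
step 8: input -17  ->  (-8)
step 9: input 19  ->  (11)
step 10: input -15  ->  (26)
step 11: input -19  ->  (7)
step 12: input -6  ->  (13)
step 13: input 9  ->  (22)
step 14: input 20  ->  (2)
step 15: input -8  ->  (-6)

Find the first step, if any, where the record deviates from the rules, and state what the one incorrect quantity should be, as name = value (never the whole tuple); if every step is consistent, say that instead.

no error

step 1: acc = -3 + -16 = -19 -> checks out
step 2: acc = -19 - 10 = -29 -> same as recorded
step 3: acc = -29 + 7 = -22 -> confirmed correct
step 4: acc = -22 - -12 = -10 -> exactly as logged
step 5: acc = -10 + -20 = -30 -> no discrepancy
step 6: acc = -30 - -12 = -18 -> consistent with the record
step 7: acc = -18 + -7 = -25 -> no discrepancy
step 8: acc = -25 - -17 = -8 -> matches
step 9: acc = -8 + 19 = 11 -> checks out
step 10: acc = 11 - -15 = 26 -> confirmed correct
step 11: acc = 26 + -19 = 7 -> consistent with the record
step 12: acc = 7 - -6 = 13 -> no discrepancy
step 13: acc = 13 + 9 = 22 -> consistent with the record
step 14: acc = 22 - 20 = 2 -> agrees with the record
step 15: acc = 2 + -8 = -6 -> matches
All entries verified; no error found.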